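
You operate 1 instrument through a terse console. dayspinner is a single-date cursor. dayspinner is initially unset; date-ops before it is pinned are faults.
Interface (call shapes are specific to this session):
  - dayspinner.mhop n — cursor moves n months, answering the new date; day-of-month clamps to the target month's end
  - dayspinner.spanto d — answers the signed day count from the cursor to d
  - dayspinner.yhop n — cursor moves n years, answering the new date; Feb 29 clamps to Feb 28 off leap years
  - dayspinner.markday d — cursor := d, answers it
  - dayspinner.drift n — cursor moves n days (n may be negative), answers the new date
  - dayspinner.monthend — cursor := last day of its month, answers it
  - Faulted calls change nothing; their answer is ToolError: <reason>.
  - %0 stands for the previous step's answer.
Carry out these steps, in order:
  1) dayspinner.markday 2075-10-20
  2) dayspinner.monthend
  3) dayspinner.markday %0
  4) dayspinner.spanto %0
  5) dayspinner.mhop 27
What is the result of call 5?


// 1. dayspinner.markday(2075-10-20) == 2075-10-20
// 2. dayspinner.monthend() == 2075-10-31
// 3. dayspinner.markday(%0) == 2075-10-31
// 4. dayspinner.spanto(%0) == 0
// 5. dayspinner.mhop(27) == 2078-01-31

Answer: 2078-01-31


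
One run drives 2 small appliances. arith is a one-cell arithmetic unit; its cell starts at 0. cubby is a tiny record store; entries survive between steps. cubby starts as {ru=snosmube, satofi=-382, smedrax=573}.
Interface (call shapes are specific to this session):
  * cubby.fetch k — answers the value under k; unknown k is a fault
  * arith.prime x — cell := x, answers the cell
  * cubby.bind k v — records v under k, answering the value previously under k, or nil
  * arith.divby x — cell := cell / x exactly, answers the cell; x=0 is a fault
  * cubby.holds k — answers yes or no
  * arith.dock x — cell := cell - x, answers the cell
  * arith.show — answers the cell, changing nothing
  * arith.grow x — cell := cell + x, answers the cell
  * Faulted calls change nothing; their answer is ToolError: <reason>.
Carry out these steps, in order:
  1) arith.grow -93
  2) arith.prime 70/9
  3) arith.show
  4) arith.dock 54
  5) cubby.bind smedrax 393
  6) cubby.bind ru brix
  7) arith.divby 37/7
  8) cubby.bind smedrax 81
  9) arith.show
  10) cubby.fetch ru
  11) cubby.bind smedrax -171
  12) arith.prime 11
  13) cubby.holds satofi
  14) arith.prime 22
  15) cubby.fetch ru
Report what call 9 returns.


Answer: -2912/333

Derivation:
Act: arith.grow[x→-93]
Obs: -93
Act: arith.prime[x→70/9]
Obs: 70/9
Act: arith.show[]
Obs: 70/9
Act: arith.dock[x→54]
Obs: -416/9
Act: cubby.bind[k→smedrax; v→393]
Obs: 573
Act: cubby.bind[k→ru; v→brix]
Obs: snosmube
Act: arith.divby[x→37/7]
Obs: -2912/333
Act: cubby.bind[k→smedrax; v→81]
Obs: 393
Act: arith.show[]
Obs: -2912/333
Act: cubby.fetch[k→ru]
Obs: brix
Act: cubby.bind[k→smedrax; v→-171]
Obs: 81
Act: arith.prime[x→11]
Obs: 11
Act: cubby.holds[k→satofi]
Obs: yes
Act: arith.prime[x→22]
Obs: 22
Act: cubby.fetch[k→ru]
Obs: brix


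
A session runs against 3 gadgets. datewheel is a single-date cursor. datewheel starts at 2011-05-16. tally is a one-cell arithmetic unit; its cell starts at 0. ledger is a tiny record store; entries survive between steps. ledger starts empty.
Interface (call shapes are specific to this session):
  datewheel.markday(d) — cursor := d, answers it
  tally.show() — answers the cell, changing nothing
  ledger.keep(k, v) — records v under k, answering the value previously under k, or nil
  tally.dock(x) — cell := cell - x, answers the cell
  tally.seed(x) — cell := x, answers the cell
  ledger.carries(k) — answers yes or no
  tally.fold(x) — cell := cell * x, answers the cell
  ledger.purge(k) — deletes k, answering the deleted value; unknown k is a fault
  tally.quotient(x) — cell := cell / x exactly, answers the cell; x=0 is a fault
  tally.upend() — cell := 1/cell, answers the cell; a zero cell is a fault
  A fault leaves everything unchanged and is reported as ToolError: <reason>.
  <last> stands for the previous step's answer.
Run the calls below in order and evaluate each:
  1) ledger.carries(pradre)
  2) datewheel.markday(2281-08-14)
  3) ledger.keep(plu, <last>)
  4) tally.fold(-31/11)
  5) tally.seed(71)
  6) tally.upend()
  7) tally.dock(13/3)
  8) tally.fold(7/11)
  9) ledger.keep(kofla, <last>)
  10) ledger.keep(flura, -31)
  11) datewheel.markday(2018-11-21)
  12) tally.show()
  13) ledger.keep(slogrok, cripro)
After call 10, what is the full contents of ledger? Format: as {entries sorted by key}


~$ ledger.carries k→pradre
[out] no
~$ datewheel.markday d→2281-08-14
[out] 2281-08-14
~$ ledger.keep k→plu v→<last>
[out] nil
~$ tally.fold x→-31/11
[out] 0
~$ tally.seed x→71
[out] 71
~$ tally.upend
[out] 1/71
~$ tally.dock x→13/3
[out] -920/213
~$ tally.fold x→7/11
[out] -6440/2343
~$ ledger.keep k→kofla v→<last>
[out] nil
~$ ledger.keep k→flura v→-31
[out] nil
~$ datewheel.markday d→2018-11-21
[out] 2018-11-21
~$ tally.show
[out] -6440/2343
~$ ledger.keep k→slogrok v→cripro
[out] nil

Answer: {flura=-31, kofla=-6440/2343, plu=2281-08-14}


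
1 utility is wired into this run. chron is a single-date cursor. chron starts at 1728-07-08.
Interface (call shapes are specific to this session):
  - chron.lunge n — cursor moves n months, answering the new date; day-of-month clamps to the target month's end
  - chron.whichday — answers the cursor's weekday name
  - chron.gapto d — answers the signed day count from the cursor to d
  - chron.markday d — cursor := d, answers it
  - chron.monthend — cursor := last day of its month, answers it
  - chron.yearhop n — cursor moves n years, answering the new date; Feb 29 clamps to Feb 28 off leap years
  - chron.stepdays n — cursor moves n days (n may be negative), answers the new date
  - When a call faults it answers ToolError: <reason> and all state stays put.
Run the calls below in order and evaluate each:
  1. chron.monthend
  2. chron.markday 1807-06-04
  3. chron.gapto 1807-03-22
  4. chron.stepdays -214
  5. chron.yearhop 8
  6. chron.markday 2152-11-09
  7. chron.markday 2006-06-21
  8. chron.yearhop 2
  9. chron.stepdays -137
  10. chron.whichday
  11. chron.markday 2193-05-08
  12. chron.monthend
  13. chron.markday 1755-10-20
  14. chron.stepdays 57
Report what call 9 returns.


CALL monthend[]
RET  1728-07-31
CALL markday[d→1807-06-04]
RET  1807-06-04
CALL gapto[d→1807-03-22]
RET  -74
CALL stepdays[n→-214]
RET  1806-11-02
CALL yearhop[n→8]
RET  1814-11-02
CALL markday[d→2152-11-09]
RET  2152-11-09
CALL markday[d→2006-06-21]
RET  2006-06-21
CALL yearhop[n→2]
RET  2008-06-21
CALL stepdays[n→-137]
RET  2008-02-05
CALL whichday[]
RET  Tuesday
CALL markday[d→2193-05-08]
RET  2193-05-08
CALL monthend[]
RET  2193-05-31
CALL markday[d→1755-10-20]
RET  1755-10-20
CALL stepdays[n→57]
RET  1755-12-16

Answer: 2008-02-05


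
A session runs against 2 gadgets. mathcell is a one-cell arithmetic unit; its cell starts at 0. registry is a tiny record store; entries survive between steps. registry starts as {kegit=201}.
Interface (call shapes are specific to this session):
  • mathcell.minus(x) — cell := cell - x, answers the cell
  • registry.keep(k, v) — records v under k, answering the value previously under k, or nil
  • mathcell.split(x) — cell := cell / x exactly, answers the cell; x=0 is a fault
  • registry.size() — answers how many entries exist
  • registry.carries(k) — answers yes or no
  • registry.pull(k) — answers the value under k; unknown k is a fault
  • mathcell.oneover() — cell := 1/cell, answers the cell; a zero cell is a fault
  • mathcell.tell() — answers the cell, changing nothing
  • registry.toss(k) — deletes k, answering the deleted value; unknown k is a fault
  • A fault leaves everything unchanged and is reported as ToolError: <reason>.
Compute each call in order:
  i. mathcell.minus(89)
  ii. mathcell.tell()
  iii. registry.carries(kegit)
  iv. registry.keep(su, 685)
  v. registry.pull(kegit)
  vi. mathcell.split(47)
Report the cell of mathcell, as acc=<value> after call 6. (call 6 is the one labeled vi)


==> minus(x=89)
<== -89
==> tell()
<== -89
==> carries(k=kegit)
<== yes
==> keep(k=su, v=685)
<== nil
==> pull(k=kegit)
<== 201
==> split(x=47)
<== -89/47

Answer: acc=-89/47


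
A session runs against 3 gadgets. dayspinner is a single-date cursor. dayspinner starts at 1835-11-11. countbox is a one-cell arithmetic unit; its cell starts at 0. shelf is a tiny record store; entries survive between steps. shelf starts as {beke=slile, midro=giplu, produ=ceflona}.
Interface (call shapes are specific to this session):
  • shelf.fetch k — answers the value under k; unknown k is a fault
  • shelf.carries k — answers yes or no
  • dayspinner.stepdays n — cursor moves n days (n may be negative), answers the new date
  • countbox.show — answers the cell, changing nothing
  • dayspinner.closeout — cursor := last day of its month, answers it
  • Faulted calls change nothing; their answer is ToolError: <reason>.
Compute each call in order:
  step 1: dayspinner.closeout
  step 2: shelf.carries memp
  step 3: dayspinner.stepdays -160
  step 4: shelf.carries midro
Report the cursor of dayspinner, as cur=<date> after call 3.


Answer: cur=1835-06-23

Derivation:
Act: dayspinner.closeout[]
Obs: 1835-11-30
Act: shelf.carries[k='memp']
Obs: no
Act: dayspinner.stepdays[n='-160']
Obs: 1835-06-23
Act: shelf.carries[k='midro']
Obs: yes


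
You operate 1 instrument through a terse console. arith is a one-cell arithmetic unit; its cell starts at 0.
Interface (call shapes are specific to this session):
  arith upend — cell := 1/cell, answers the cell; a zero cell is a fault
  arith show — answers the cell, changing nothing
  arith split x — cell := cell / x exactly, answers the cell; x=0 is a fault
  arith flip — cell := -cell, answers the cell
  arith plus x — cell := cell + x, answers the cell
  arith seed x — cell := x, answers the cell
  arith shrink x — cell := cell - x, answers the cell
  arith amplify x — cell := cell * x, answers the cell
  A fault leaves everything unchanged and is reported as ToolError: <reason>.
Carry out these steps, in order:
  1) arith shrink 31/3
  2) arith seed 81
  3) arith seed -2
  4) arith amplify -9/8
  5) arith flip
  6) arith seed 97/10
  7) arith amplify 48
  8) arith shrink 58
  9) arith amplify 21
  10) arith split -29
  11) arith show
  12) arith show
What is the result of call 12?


Act: arith shrink[x→31/3]
Obs: -31/3
Act: arith seed[x→81]
Obs: 81
Act: arith seed[x→-2]
Obs: -2
Act: arith amplify[x→-9/8]
Obs: 9/4
Act: arith flip[]
Obs: -9/4
Act: arith seed[x→97/10]
Obs: 97/10
Act: arith amplify[x→48]
Obs: 2328/5
Act: arith shrink[x→58]
Obs: 2038/5
Act: arith amplify[x→21]
Obs: 42798/5
Act: arith split[x→-29]
Obs: -42798/145
Act: arith show[]
Obs: -42798/145
Act: arith show[]
Obs: -42798/145

Answer: -42798/145


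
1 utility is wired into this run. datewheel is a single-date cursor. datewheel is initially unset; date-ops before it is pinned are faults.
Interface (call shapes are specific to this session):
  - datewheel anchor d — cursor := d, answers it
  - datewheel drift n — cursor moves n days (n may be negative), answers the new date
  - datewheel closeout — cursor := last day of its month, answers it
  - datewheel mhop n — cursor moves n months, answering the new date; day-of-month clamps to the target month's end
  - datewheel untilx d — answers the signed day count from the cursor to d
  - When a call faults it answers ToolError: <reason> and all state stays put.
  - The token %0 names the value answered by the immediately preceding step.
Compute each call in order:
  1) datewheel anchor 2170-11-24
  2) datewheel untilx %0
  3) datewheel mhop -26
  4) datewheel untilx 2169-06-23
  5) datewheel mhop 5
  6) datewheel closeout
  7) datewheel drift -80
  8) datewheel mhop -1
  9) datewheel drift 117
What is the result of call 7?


>> datewheel anchor(d: 2170-11-24)
<< 2170-11-24
>> datewheel untilx(d: %0)
<< 0
>> datewheel mhop(n: -26)
<< 2168-09-24
>> datewheel untilx(d: 2169-06-23)
<< 272
>> datewheel mhop(n: 5)
<< 2169-02-24
>> datewheel closeout()
<< 2169-02-28
>> datewheel drift(n: -80)
<< 2168-12-10
>> datewheel mhop(n: -1)
<< 2168-11-10
>> datewheel drift(n: 117)
<< 2169-03-07

Answer: 2168-12-10


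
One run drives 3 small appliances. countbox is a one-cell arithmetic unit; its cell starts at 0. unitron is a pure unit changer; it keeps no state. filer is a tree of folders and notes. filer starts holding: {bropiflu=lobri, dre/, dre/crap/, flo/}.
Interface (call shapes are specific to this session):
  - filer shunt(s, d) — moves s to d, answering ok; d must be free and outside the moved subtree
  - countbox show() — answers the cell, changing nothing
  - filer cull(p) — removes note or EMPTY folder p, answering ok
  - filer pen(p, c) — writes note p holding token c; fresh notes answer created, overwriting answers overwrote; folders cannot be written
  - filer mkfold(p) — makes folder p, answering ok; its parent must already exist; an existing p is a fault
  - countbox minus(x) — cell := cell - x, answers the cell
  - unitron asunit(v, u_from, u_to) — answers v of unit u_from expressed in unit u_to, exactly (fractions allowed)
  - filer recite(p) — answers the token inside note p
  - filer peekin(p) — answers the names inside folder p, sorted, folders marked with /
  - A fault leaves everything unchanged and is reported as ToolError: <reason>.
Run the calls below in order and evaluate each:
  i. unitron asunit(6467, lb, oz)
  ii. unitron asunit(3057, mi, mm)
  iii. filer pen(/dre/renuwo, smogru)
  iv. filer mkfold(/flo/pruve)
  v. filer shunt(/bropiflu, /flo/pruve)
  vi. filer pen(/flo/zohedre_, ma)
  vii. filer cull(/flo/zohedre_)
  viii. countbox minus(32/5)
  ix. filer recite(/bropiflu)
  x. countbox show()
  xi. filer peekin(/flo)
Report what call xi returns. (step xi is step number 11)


>> unitron asunit(v→6467, u_from→lb, u_to→oz)
<< 103472
>> unitron asunit(v→3057, u_from→mi, u_to→mm)
<< 4919764608
>> filer pen(p→/dre/renuwo, c→smogru)
<< created
>> filer mkfold(p→/flo/pruve)
<< ok
>> filer shunt(s→/bropiflu, d→/flo/pruve)
<< ToolError: exists
>> filer pen(p→/flo/zohedre_, c→ma)
<< created
>> filer cull(p→/flo/zohedre_)
<< ok
>> countbox minus(x→32/5)
<< -32/5
>> filer recite(p→/bropiflu)
<< lobri
>> countbox show()
<< -32/5
>> filer peekin(p→/flo)
<< [pruve/]

Answer: [pruve/]


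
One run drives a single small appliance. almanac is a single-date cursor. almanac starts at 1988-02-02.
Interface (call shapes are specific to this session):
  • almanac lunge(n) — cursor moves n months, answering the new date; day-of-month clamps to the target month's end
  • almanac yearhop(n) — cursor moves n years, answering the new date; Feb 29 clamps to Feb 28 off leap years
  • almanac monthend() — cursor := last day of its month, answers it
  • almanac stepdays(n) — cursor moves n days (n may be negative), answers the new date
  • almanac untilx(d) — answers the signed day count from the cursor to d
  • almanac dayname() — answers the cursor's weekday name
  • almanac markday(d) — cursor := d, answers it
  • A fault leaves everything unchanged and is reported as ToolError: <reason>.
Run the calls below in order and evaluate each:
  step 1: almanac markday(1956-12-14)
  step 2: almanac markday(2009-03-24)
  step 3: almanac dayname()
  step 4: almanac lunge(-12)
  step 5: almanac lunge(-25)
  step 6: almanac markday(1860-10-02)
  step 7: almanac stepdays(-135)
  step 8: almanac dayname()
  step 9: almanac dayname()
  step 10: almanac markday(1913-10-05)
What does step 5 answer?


Answer: 2006-02-24

Derivation:
Step: almanac markday[d→1956-12-14]
Result: 1956-12-14
Step: almanac markday[d→2009-03-24]
Result: 2009-03-24
Step: almanac dayname[]
Result: Tuesday
Step: almanac lunge[n→-12]
Result: 2008-03-24
Step: almanac lunge[n→-25]
Result: 2006-02-24
Step: almanac markday[d→1860-10-02]
Result: 1860-10-02
Step: almanac stepdays[n→-135]
Result: 1860-05-20
Step: almanac dayname[]
Result: Sunday
Step: almanac dayname[]
Result: Sunday
Step: almanac markday[d→1913-10-05]
Result: 1913-10-05


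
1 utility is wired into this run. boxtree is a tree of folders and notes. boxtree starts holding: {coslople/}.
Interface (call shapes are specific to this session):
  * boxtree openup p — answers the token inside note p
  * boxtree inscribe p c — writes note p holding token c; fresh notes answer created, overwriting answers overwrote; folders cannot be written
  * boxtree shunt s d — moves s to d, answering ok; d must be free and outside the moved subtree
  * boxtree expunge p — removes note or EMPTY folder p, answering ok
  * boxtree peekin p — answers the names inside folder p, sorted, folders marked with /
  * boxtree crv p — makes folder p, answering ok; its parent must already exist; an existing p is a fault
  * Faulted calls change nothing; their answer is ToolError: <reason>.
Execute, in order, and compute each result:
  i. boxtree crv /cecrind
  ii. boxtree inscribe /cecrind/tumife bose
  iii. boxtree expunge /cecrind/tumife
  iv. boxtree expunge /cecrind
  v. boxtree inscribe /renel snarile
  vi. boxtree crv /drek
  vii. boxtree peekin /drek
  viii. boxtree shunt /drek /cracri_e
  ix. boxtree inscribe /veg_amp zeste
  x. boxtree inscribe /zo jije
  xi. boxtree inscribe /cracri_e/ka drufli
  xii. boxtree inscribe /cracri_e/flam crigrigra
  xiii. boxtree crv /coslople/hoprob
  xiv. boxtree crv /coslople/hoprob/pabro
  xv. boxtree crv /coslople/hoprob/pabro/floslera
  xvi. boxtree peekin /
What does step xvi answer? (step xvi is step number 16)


Answer: [coslople/, cracri_e/, renel, veg_amp, zo]

Derivation:
;; boxtree crv(/cecrind) : ok
;; boxtree inscribe(/cecrind/tumife, bose) : created
;; boxtree expunge(/cecrind/tumife) : ok
;; boxtree expunge(/cecrind) : ok
;; boxtree inscribe(/renel, snarile) : created
;; boxtree crv(/drek) : ok
;; boxtree peekin(/drek) : []
;; boxtree shunt(/drek, /cracri_e) : ok
;; boxtree inscribe(/veg_amp, zeste) : created
;; boxtree inscribe(/zo, jije) : created
;; boxtree inscribe(/cracri_e/ka, drufli) : created
;; boxtree inscribe(/cracri_e/flam, crigrigra) : created
;; boxtree crv(/coslople/hoprob) : ok
;; boxtree crv(/coslople/hoprob/pabro) : ok
;; boxtree crv(/coslople/hoprob/pabro/floslera) : ok
;; boxtree peekin(/) : [coslople/, cracri_e/, renel, veg_amp, zo]


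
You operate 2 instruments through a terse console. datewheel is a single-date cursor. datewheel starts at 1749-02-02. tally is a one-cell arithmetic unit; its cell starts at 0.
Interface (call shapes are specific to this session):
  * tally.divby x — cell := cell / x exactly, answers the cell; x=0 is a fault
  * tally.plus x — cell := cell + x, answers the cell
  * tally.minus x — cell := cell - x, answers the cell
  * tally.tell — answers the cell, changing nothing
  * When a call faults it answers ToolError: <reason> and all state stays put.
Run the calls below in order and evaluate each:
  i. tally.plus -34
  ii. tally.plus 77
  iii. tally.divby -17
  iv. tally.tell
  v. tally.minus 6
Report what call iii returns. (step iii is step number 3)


// 1. tally.plus(x: -34) : -34
// 2. tally.plus(x: 77) : 43
// 3. tally.divby(x: -17) : -43/17
// 4. tally.tell() : -43/17
// 5. tally.minus(x: 6) : -145/17

Answer: -43/17


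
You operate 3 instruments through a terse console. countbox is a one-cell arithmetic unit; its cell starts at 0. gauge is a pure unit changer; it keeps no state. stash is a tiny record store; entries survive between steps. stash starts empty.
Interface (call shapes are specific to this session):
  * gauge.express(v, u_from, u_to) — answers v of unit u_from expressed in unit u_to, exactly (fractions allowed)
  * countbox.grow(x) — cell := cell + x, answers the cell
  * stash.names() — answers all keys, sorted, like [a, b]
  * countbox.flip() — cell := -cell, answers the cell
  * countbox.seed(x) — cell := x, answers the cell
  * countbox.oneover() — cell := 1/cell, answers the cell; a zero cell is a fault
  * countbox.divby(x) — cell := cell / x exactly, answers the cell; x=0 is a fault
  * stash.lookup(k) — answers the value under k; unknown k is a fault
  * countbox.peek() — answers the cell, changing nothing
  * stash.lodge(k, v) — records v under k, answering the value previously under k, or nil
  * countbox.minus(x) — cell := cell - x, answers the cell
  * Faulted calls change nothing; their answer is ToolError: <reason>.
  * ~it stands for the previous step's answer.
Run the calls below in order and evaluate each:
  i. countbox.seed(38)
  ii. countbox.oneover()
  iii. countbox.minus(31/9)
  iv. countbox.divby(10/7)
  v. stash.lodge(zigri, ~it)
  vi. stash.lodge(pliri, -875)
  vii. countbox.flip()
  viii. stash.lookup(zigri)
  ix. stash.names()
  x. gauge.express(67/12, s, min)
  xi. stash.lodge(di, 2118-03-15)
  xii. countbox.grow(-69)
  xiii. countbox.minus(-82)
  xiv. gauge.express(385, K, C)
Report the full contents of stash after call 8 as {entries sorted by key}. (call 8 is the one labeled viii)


Answer: {pliri=-875, zigri=-8183/3420}

Derivation:
>>> countbox.seed 38
[out] 38
>>> countbox.oneover
[out] 1/38
>>> countbox.minus 31/9
[out] -1169/342
>>> countbox.divby 10/7
[out] -8183/3420
>>> stash.lodge zigri ~it
[out] nil
>>> stash.lodge pliri -875
[out] nil
>>> countbox.flip
[out] 8183/3420
>>> stash.lookup zigri
[out] -8183/3420
>>> stash.names
[out] [pliri, zigri]
>>> gauge.express 67/12 s min
[out] 67/720
>>> stash.lodge di 2118-03-15
[out] nil
>>> countbox.grow -69
[out] -227797/3420
>>> countbox.minus -82
[out] 52643/3420
>>> gauge.express 385 K C
[out] 2237/20


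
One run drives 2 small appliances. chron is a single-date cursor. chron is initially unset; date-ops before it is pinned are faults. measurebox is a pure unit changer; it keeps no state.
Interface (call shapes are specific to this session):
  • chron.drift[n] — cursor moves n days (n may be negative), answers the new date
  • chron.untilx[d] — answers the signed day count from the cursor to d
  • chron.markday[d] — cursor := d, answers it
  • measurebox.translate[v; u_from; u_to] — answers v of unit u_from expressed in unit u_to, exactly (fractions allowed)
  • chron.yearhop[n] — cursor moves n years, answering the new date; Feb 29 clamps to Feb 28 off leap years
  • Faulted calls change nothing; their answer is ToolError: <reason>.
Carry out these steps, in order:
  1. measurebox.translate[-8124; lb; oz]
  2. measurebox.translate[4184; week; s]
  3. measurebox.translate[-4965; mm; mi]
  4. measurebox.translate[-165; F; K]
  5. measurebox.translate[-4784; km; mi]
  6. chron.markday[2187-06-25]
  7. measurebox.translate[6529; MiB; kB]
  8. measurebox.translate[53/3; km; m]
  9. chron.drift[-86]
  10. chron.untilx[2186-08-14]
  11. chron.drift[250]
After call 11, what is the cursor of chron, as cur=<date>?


>> measurebox.translate(-8124, lb, oz)
<< -129984
>> measurebox.translate(4184, week, s)
<< 2530483200
>> measurebox.translate(-4965, mm, mi)
<< -1655/536448
>> measurebox.translate(-165, F, K)
<< 29467/180
>> measurebox.translate(-4784, km, mi)
<< -37375000/12573
>> chron.markday(2187-06-25)
<< 2187-06-25
>> measurebox.translate(6529, MiB, kB)
<< 855769088/125
>> measurebox.translate(53/3, km, m)
<< 53000/3
>> chron.drift(-86)
<< 2187-03-31
>> chron.untilx(2186-08-14)
<< -229
>> chron.drift(250)
<< 2187-12-06

Answer: cur=2187-12-06


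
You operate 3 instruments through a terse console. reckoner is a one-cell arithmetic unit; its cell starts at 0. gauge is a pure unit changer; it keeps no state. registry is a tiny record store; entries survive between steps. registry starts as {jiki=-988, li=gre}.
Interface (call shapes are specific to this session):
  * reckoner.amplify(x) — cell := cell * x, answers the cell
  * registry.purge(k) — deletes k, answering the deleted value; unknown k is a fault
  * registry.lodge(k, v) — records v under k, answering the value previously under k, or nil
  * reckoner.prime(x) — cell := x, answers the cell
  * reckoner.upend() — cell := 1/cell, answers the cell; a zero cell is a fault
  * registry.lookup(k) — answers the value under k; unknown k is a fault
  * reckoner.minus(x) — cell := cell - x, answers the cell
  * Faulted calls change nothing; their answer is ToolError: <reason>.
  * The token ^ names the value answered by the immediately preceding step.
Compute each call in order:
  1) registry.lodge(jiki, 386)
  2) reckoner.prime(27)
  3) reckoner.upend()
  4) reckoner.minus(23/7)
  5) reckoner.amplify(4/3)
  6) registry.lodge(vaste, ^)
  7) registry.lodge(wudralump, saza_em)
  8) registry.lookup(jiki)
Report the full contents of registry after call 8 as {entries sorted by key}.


> registry.lodge k='jiki' v='386'
:: -988
> reckoner.prime x='27'
:: 27
> reckoner.upend
:: 1/27
> reckoner.minus x='23/7'
:: -614/189
> reckoner.amplify x='4/3'
:: -2456/567
> registry.lodge k='vaste' v='^'
:: nil
> registry.lodge k='wudralump' v='saza_em'
:: nil
> registry.lookup k='jiki'
:: 386

Answer: {jiki=386, li=gre, vaste=-2456/567, wudralump=saza_em}


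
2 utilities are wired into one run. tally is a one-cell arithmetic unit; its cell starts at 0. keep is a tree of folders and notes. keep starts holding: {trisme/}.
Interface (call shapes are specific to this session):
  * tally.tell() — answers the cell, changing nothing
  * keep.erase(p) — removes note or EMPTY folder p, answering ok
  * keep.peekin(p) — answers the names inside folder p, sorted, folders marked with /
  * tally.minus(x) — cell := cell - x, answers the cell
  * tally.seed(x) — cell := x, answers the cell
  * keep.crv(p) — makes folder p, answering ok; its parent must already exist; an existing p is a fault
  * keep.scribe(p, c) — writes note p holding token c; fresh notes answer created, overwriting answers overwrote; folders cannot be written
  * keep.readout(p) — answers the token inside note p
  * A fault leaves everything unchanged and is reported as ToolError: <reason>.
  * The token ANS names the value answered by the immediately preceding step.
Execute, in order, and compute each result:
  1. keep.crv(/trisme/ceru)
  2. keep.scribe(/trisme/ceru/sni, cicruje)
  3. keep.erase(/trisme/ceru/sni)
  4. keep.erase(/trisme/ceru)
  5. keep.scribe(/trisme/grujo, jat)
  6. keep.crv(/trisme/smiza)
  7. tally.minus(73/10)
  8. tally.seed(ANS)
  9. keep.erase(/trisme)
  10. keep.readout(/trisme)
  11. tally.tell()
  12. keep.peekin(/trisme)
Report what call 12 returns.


% keep.crv p→/trisme/ceru
= ok
% keep.scribe p→/trisme/ceru/sni c→cicruje
= created
% keep.erase p→/trisme/ceru/sni
= ok
% keep.erase p→/trisme/ceru
= ok
% keep.scribe p→/trisme/grujo c→jat
= created
% keep.crv p→/trisme/smiza
= ok
% tally.minus x→73/10
= -73/10
% tally.seed x→ANS
= -73/10
% keep.erase p→/trisme
= ToolError: not empty
% keep.readout p→/trisme
= ToolError: is a directory
% tally.tell
= -73/10
% keep.peekin p→/trisme
= [grujo, smiza/]

Answer: [grujo, smiza/]


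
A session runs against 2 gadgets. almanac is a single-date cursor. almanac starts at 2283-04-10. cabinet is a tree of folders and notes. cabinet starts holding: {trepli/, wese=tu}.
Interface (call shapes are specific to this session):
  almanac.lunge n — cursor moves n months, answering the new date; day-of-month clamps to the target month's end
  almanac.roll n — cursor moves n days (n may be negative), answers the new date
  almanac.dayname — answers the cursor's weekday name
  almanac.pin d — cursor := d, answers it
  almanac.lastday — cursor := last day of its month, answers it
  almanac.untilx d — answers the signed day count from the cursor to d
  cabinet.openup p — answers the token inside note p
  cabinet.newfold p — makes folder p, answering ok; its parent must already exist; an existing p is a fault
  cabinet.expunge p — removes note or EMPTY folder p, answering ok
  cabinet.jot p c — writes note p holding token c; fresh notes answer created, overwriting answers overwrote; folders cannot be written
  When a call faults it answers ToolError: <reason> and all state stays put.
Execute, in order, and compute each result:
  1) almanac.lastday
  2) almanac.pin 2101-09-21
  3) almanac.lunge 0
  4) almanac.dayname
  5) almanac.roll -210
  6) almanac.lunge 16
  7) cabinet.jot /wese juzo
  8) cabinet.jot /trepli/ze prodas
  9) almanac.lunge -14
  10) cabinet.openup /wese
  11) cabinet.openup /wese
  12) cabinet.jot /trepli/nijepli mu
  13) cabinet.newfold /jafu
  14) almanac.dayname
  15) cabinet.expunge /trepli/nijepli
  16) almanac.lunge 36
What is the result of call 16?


Answer: 2104-04-23

Derivation:
~$ lastday
[out] 2283-04-30
~$ pin 2101-09-21
[out] 2101-09-21
~$ lunge 0
[out] 2101-09-21
~$ dayname
[out] Wednesday
~$ roll -210
[out] 2101-02-23
~$ lunge 16
[out] 2102-06-23
~$ jot /wese juzo
[out] overwrote
~$ jot /trepli/ze prodas
[out] created
~$ lunge -14
[out] 2101-04-23
~$ openup /wese
[out] juzo
~$ openup /wese
[out] juzo
~$ jot /trepli/nijepli mu
[out] created
~$ newfold /jafu
[out] ok
~$ dayname
[out] Saturday
~$ expunge /trepli/nijepli
[out] ok
~$ lunge 36
[out] 2104-04-23


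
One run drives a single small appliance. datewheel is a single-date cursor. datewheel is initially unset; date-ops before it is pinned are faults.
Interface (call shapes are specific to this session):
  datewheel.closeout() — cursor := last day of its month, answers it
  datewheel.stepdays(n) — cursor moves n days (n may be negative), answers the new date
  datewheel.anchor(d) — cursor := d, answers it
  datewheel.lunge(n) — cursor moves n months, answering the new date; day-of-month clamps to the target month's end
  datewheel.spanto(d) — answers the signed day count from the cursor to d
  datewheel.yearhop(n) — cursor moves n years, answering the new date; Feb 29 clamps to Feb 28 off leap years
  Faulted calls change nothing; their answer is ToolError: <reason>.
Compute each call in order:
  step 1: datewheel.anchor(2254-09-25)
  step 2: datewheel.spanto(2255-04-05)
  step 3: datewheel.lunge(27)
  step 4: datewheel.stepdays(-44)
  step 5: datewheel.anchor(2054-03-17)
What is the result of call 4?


Answer: 2256-11-11

Derivation:
[in] datewheel.anchor d→2254-09-25
  2254-09-25
[in] datewheel.spanto d→2255-04-05
  192
[in] datewheel.lunge n→27
  2256-12-25
[in] datewheel.stepdays n→-44
  2256-11-11
[in] datewheel.anchor d→2054-03-17
  2054-03-17


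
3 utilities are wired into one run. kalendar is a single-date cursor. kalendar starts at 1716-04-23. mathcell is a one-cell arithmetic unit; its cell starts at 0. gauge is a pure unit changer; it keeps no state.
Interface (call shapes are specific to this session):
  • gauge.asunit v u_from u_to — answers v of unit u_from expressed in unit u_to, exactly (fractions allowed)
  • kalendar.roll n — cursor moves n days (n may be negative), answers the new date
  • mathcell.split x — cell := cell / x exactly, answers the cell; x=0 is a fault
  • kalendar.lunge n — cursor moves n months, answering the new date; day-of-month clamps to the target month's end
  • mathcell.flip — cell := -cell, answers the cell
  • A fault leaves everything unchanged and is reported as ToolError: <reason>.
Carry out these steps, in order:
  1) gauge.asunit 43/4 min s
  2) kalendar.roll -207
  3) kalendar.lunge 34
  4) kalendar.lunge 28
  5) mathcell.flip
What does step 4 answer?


Answer: 1720-11-29

Derivation:
Step: gauge.asunit[v=43/4; u_from=min; u_to=s]
Result: 645
Step: kalendar.roll[n=-207]
Result: 1715-09-29
Step: kalendar.lunge[n=34]
Result: 1718-07-29
Step: kalendar.lunge[n=28]
Result: 1720-11-29
Step: mathcell.flip[]
Result: 0


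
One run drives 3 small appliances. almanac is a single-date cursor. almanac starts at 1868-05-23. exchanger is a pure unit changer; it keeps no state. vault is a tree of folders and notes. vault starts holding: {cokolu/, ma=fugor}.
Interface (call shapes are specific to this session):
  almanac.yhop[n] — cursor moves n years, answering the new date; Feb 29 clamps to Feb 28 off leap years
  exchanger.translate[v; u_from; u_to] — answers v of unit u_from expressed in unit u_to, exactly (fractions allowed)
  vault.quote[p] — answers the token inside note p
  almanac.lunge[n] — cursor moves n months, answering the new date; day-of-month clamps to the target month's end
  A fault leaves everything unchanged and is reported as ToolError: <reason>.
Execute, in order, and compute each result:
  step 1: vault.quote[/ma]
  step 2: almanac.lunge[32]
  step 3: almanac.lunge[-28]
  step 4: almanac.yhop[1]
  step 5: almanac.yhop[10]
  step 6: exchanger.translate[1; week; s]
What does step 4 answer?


Answer: 1869-09-23

Derivation:
# 1. vault.quote(/ma) -> fugor
# 2. almanac.lunge(32) -> 1871-01-23
# 3. almanac.lunge(-28) -> 1868-09-23
# 4. almanac.yhop(1) -> 1869-09-23
# 5. almanac.yhop(10) -> 1879-09-23
# 6. exchanger.translate(1, week, s) -> 604800


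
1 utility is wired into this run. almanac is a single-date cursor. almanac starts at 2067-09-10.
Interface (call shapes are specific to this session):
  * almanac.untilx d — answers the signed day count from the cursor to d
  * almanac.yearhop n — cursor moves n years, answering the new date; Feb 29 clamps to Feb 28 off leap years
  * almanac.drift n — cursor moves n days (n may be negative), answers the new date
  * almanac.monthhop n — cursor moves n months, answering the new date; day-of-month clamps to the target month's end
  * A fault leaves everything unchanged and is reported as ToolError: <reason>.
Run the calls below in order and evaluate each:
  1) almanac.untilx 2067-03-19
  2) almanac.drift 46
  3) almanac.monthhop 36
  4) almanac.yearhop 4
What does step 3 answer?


Step: untilx[d: 2067-03-19]
Result: -175
Step: drift[n: 46]
Result: 2067-10-26
Step: monthhop[n: 36]
Result: 2070-10-26
Step: yearhop[n: 4]
Result: 2074-10-26

Answer: 2070-10-26


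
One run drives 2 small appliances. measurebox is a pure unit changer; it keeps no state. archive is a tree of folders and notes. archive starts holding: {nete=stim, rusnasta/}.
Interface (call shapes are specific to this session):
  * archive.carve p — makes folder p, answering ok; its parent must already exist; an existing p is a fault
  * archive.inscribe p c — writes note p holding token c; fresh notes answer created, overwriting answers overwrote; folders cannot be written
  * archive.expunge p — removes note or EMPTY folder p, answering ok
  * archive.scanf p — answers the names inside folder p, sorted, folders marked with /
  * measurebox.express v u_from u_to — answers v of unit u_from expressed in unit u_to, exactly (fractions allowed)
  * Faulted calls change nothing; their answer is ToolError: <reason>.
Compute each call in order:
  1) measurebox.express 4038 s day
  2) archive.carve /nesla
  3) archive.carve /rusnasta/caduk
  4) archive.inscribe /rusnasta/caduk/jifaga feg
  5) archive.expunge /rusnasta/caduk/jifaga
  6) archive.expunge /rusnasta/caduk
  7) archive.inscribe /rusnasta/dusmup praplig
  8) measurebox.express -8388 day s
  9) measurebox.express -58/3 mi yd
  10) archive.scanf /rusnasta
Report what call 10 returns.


CALL express[v: 4038; u_from: s; u_to: day]
RET  673/14400
CALL carve[p: /nesla]
RET  ok
CALL carve[p: /rusnasta/caduk]
RET  ok
CALL inscribe[p: /rusnasta/caduk/jifaga; c: feg]
RET  created
CALL expunge[p: /rusnasta/caduk/jifaga]
RET  ok
CALL expunge[p: /rusnasta/caduk]
RET  ok
CALL inscribe[p: /rusnasta/dusmup; c: praplig]
RET  created
CALL express[v: -8388; u_from: day; u_to: s]
RET  -724723200
CALL express[v: -58/3; u_from: mi; u_to: yd]
RET  -102080/3
CALL scanf[p: /rusnasta]
RET  [dusmup]

Answer: [dusmup]


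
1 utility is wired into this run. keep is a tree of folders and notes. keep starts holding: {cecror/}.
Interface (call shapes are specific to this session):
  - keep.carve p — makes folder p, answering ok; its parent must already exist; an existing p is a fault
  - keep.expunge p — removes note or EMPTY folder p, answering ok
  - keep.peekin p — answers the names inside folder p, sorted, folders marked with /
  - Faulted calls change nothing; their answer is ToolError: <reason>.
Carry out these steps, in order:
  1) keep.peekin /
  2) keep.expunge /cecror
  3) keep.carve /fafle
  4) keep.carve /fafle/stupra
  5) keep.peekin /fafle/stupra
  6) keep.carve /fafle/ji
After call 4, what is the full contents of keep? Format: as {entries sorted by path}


I run peekin passing p: /, and get [cecror/].
Now I run expunge passing p: /cecror, and get ok.
Using carve passing p: /fafle, giving ok.
Using carve passing p: /fafle/stupra, and get ok.
I run peekin passing p: /fafle/stupra: [].
Calling carve passing p: /fafle/ji, → ok.

Answer: {fafle/, fafle/stupra/}


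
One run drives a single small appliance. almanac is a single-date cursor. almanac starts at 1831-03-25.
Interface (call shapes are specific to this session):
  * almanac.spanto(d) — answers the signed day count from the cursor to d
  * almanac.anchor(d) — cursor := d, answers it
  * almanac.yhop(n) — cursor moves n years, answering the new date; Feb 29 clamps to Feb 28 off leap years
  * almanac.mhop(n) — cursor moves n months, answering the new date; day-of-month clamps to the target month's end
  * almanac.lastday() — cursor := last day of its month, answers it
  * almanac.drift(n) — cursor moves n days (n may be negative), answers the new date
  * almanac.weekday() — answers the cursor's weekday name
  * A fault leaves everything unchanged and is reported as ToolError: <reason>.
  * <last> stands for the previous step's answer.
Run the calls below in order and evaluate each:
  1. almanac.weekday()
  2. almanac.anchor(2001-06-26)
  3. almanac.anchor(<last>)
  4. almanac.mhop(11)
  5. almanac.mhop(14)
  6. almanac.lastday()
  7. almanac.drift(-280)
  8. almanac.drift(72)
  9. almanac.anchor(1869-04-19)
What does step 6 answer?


-- 1. almanac.weekday() : Friday
-- 2. almanac.anchor(2001-06-26) : 2001-06-26
-- 3. almanac.anchor(<last>) : 2001-06-26
-- 4. almanac.mhop(11) : 2002-05-26
-- 5. almanac.mhop(14) : 2003-07-26
-- 6. almanac.lastday() : 2003-07-31
-- 7. almanac.drift(-280) : 2002-10-24
-- 8. almanac.drift(72) : 2003-01-04
-- 9. almanac.anchor(1869-04-19) : 1869-04-19

Answer: 2003-07-31


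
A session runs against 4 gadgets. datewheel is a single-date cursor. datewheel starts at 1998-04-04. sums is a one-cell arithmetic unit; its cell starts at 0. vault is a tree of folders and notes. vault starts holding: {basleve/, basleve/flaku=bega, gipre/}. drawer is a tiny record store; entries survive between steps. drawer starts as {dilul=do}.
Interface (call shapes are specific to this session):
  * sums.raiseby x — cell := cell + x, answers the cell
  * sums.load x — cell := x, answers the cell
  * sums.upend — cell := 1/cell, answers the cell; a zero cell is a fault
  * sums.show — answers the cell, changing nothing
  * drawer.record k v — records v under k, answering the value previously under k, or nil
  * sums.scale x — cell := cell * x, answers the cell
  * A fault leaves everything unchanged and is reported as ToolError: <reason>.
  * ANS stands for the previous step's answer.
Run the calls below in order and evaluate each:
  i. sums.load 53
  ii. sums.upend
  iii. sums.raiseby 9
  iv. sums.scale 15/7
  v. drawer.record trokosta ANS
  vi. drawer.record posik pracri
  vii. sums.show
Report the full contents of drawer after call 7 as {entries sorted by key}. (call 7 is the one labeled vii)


Answer: {dilul=do, posik=pracri, trokosta=7170/371}

Derivation:
# load(53) == 53
# upend() == 1/53
# raiseby(9) == 478/53
# scale(15/7) == 7170/371
# record(trokosta, ANS) == nil
# record(posik, pracri) == nil
# show() == 7170/371


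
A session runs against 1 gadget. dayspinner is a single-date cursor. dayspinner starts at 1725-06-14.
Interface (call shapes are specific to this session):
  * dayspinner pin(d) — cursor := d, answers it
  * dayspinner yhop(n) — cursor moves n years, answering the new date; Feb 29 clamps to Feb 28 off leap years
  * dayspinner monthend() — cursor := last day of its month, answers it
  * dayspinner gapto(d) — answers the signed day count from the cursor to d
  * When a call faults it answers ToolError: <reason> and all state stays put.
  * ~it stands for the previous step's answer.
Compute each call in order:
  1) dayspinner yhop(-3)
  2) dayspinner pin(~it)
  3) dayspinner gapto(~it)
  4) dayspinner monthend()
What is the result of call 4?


→ dayspinner yhop(n=-3)
← 1722-06-14
→ dayspinner pin(d=~it)
← 1722-06-14
→ dayspinner gapto(d=~it)
← 0
→ dayspinner monthend()
← 1722-06-30

Answer: 1722-06-30
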